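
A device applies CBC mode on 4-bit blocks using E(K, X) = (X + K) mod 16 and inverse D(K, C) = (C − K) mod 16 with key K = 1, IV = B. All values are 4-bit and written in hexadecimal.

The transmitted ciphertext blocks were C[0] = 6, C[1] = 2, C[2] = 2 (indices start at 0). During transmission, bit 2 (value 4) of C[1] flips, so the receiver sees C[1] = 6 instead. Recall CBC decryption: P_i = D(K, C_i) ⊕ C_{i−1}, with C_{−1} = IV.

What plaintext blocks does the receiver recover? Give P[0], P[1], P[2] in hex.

Only C[1] changed, to 6. In CBC, a change in C_i garbles P_i and flips the same bit in P_{i+1}. Decrypting the received ciphertext:
P[0]: D(K, 6) = 5; 5 ⊕ B = E.
P[1]: D(K, 6) = 5; 5 ⊕ 6 = 3.
P[2]: D(K, 2) = 1; 1 ⊕ 6 = 7.
Blocks that differ from the original plaintext: P[1], P[2].

P[0] = E, P[1] = 3, P[2] = 7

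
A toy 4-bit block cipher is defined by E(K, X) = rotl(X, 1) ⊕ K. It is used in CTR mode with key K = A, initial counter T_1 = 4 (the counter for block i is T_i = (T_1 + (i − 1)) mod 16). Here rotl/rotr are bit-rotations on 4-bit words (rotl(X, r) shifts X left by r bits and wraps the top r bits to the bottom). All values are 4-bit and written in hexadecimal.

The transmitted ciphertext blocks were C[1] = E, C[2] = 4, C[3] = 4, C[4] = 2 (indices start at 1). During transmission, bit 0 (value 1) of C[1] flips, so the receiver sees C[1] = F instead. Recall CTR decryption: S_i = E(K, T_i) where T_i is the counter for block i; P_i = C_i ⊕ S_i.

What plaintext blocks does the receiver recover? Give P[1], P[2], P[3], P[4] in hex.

Only C[1] changed, to F. In CTR, a change in C_i flips the same bit in P_i only; the keystream is unaffected. Decrypting the received ciphertext:
P[1]: T = 4, S = E(K, T) = 2; F ⊕ 2 = D.
P[2]: T = 5, S = E(K, T) = 0; 4 ⊕ 0 = 4.
P[3]: T = 6, S = E(K, T) = 6; 4 ⊕ 6 = 2.
P[4]: T = 7, S = E(K, T) = 4; 2 ⊕ 4 = 6.
Blocks that differ from the original plaintext: P[1].

P[1] = D, P[2] = 4, P[3] = 2, P[4] = 6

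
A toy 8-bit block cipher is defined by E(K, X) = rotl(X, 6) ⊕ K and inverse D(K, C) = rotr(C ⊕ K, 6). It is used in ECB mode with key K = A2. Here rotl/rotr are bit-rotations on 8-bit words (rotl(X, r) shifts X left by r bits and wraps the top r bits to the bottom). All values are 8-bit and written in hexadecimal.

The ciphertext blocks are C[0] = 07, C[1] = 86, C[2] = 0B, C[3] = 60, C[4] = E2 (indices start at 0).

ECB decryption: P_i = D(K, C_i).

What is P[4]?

P[4]: D(K, E2) = 01.

P[4] = 01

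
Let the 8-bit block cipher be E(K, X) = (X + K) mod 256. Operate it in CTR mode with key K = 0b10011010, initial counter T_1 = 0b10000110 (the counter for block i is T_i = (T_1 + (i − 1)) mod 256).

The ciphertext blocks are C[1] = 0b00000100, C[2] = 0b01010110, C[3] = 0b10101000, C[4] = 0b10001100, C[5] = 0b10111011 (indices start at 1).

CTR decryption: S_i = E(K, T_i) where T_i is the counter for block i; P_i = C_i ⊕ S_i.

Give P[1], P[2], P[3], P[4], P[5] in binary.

P[1]: T = 0b10000110, S = E(K, T) = 0b00100000; 0b00000100 ⊕ 0b00100000 = 0b00100100.
P[2]: T = 0b10000111, S = E(K, T) = 0b00100001; 0b01010110 ⊕ 0b00100001 = 0b01110111.
P[3]: T = 0b10001000, S = E(K, T) = 0b00100010; 0b10101000 ⊕ 0b00100010 = 0b10001010.
P[4]: T = 0b10001001, S = E(K, T) = 0b00100011; 0b10001100 ⊕ 0b00100011 = 0b10101111.
P[5]: T = 0b10001010, S = E(K, T) = 0b00100100; 0b10111011 ⊕ 0b00100100 = 0b10011111.

P[1] = 0b00100100, P[2] = 0b01110111, P[3] = 0b10001010, P[4] = 0b10101111, P[5] = 0b10011111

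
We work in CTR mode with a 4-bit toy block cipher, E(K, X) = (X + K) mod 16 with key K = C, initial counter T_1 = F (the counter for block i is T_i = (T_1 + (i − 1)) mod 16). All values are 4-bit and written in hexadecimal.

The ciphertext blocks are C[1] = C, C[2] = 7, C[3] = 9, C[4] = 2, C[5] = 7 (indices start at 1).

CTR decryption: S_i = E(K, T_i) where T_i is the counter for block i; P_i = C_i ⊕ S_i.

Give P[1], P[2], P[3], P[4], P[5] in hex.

P[1] = 7, P[2] = B, P[3] = 4, P[4] = C, P[5] = 8

P[1]: T = F, S = E(K, T) = B; C ⊕ B = 7.
P[2]: T = 0, S = E(K, T) = C; 7 ⊕ C = B.
P[3]: T = 1, S = E(K, T) = D; 9 ⊕ D = 4.
P[4]: T = 2, S = E(K, T) = E; 2 ⊕ E = C.
P[5]: T = 3, S = E(K, T) = F; 7 ⊕ F = 8.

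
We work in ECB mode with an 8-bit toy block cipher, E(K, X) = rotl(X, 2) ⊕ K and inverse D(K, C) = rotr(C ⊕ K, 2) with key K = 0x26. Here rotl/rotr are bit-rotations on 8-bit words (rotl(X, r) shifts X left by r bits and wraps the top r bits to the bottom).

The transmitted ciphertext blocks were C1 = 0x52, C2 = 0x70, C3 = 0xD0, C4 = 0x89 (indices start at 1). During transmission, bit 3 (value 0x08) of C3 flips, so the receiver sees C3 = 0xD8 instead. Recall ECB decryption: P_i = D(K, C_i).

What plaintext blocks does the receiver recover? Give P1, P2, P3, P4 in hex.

P1 = 0x1D, P2 = 0x95, P3 = 0xBF, P4 = 0xEB

Only C3 changed, to 0xD8. In ECB, a change in C_i affects only P_i. Decrypting the received ciphertext:
P1: D(K, 0x52) = 0x1D.
P2: D(K, 0x70) = 0x95.
P3: D(K, 0xD8) = 0xBF.
P4: D(K, 0x89) = 0xEB.
Blocks that differ from the original plaintext: P3.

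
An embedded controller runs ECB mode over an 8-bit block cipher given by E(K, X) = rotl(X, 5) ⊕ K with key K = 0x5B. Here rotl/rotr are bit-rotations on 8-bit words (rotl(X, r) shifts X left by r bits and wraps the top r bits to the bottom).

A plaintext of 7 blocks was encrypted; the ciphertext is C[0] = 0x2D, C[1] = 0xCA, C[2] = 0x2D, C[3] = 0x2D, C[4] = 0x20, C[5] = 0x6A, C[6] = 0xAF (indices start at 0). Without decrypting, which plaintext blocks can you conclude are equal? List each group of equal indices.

ECB encrypts each block independently with the same key, so equal ciphertext blocks imply equal plaintext blocks.
C[0] = C[2] = C[3] = 0x2D, so P[0] = P[2] = P[3].

P[0] = P[2] = P[3]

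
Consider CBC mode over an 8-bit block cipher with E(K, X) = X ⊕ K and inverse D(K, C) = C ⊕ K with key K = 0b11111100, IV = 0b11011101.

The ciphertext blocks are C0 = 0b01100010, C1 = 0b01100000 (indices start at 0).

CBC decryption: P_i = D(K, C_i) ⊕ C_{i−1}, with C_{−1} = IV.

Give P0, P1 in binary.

P0: D(K, 0b01100010) = 0b10011110; 0b10011110 ⊕ 0b11011101 = 0b01000011.
P1: D(K, 0b01100000) = 0b10011100; 0b10011100 ⊕ 0b01100010 = 0b11111110.

P0 = 0b01000011, P1 = 0b11111110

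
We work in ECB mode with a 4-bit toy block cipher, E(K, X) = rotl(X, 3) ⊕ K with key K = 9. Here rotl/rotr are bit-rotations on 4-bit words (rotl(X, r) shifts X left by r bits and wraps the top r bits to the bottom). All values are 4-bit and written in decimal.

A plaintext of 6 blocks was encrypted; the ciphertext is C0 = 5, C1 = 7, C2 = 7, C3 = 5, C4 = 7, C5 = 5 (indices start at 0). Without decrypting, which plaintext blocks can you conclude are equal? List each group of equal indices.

ECB encrypts each block independently with the same key, so equal ciphertext blocks imply equal plaintext blocks.
C0 = C3 = C5 = 5, so P0 = P3 = P5.
C1 = C2 = C4 = 7, so P1 = P2 = P4.

P0 = P3 = P5; P1 = P2 = P4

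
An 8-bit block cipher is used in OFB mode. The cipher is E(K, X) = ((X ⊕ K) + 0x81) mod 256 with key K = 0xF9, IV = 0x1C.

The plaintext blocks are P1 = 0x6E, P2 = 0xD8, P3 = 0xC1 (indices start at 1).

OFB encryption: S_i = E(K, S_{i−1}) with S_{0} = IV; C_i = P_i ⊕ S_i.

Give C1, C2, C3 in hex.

C1 = 0x08, C2 = 0xF8, C3 = 0x9B

C1: S = E(K, 0x1C) = 0x66; 0x6E ⊕ 0x66 = 0x08.
C2: S = E(K, 0x66) = 0x20; 0xD8 ⊕ 0x20 = 0xF8.
C3: S = E(K, 0x20) = 0x5A; 0xC1 ⊕ 0x5A = 0x9B.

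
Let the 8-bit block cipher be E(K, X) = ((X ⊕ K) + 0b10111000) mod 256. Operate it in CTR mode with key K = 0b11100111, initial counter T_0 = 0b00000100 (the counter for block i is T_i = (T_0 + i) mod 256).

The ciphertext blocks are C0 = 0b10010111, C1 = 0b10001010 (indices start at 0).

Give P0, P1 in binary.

CTR decryption: S_i = E(K, T_i) where T_i is the counter for block i; P_i = C_i ⊕ S_i.
P0: T = 0b00000100, S = E(K, T) = 0b10011011; 0b10010111 ⊕ 0b10011011 = 0b00001100.
P1: T = 0b00000101, S = E(K, T) = 0b10011010; 0b10001010 ⊕ 0b10011010 = 0b00010000.

P0 = 0b00001100, P1 = 0b00010000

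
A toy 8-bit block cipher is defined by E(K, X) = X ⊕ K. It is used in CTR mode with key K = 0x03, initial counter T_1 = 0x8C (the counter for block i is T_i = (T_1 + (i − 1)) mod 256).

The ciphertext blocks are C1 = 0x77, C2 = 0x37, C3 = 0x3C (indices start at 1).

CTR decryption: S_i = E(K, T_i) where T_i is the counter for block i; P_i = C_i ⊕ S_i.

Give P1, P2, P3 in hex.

P1: T = 0x8C, S = E(K, T) = 0x8F; 0x77 ⊕ 0x8F = 0xF8.
P2: T = 0x8D, S = E(K, T) = 0x8E; 0x37 ⊕ 0x8E = 0xB9.
P3: T = 0x8E, S = E(K, T) = 0x8D; 0x3C ⊕ 0x8D = 0xB1.

P1 = 0xF8, P2 = 0xB9, P3 = 0xB1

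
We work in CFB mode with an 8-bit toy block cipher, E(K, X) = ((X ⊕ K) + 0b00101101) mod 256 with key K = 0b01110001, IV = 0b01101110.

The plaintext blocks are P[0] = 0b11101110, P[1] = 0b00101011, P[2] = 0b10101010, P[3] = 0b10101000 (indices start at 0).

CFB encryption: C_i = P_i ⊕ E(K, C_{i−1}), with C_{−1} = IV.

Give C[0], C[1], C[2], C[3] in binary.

C[0] = 0b10100010, C[1] = 0b00101011, C[2] = 0b00101101, C[3] = 0b00100001

C[0]: E(K, 0b01101110) = 0b01001100; 0b11101110 ⊕ 0b01001100 = 0b10100010.
C[1]: E(K, 0b10100010) = 0b00000000; 0b00101011 ⊕ 0b00000000 = 0b00101011.
C[2]: E(K, 0b00101011) = 0b10000111; 0b10101010 ⊕ 0b10000111 = 0b00101101.
C[3]: E(K, 0b00101101) = 0b10001001; 0b10101000 ⊕ 0b10001001 = 0b00100001.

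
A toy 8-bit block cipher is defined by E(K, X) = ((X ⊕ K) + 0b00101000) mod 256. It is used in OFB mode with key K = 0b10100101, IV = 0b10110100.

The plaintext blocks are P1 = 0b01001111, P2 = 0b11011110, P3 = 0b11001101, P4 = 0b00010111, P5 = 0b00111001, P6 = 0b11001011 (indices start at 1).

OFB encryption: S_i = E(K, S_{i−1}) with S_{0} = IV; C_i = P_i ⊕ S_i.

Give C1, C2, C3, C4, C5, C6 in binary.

C1: S = E(K, 0b10110100) = 0b00111001; 0b01001111 ⊕ 0b00111001 = 0b01110110.
C2: S = E(K, 0b00111001) = 0b11000100; 0b11011110 ⊕ 0b11000100 = 0b00011010.
C3: S = E(K, 0b11000100) = 0b10001001; 0b11001101 ⊕ 0b10001001 = 0b01000100.
C4: S = E(K, 0b10001001) = 0b01010100; 0b00010111 ⊕ 0b01010100 = 0b01000011.
C5: S = E(K, 0b01010100) = 0b00011001; 0b00111001 ⊕ 0b00011001 = 0b00100000.
C6: S = E(K, 0b00011001) = 0b11100100; 0b11001011 ⊕ 0b11100100 = 0b00101111.

C1 = 0b01110110, C2 = 0b00011010, C3 = 0b01000100, C4 = 0b01000011, C5 = 0b00100000, C6 = 0b00101111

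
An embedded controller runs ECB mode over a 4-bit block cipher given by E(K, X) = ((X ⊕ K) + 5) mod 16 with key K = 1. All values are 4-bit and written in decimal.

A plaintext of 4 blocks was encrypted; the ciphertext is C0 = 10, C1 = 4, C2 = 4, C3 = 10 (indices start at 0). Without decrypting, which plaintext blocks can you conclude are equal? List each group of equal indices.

ECB encrypts each block independently with the same key, so equal ciphertext blocks imply equal plaintext blocks.
C0 = C3 = 10, so P0 = P3.
C1 = C2 = 4, so P1 = P2.

P0 = P3; P1 = P2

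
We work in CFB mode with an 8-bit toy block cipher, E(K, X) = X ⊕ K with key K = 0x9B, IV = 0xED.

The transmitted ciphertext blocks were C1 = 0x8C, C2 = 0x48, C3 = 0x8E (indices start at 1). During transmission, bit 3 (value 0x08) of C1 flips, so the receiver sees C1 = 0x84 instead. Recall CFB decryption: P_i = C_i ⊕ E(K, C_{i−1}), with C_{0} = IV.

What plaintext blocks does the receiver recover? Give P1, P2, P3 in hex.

P1 = 0xF2, P2 = 0x57, P3 = 0x5D

Only C1 changed, to 0x84. In CFB, a change in C_i flips the same bit in P_i and garbles P_{i+1}. Decrypting the received ciphertext:
P1: E(K, 0xED) = 0x76; 0x84 ⊕ 0x76 = 0xF2.
P2: E(K, 0x84) = 0x1F; 0x48 ⊕ 0x1F = 0x57.
P3: E(K, 0x48) = 0xD3; 0x8E ⊕ 0xD3 = 0x5D.
Blocks that differ from the original plaintext: P1, P2.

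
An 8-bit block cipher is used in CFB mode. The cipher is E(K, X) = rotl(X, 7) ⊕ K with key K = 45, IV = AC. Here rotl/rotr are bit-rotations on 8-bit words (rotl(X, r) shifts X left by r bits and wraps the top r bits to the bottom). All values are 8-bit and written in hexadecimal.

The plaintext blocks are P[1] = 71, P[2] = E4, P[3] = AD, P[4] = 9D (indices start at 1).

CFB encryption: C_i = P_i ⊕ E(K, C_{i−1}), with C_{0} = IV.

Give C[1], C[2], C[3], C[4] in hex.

C[1]: E(K, AC) = 13; 71 ⊕ 13 = 62.
C[2]: E(K, 62) = 74; E4 ⊕ 74 = 90.
C[3]: E(K, 90) = 0D; AD ⊕ 0D = A0.
C[4]: E(K, A0) = 15; 9D ⊕ 15 = 88.

C[1] = 62, C[2] = 90, C[3] = A0, C[4] = 88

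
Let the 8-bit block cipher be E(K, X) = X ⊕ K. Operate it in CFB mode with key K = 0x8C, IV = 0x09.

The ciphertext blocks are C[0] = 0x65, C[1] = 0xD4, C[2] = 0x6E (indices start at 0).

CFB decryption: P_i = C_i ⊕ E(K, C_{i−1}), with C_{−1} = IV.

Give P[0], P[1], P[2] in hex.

P[0]: E(K, 0x09) = 0x85; 0x65 ⊕ 0x85 = 0xE0.
P[1]: E(K, 0x65) = 0xE9; 0xD4 ⊕ 0xE9 = 0x3D.
P[2]: E(K, 0xD4) = 0x58; 0x6E ⊕ 0x58 = 0x36.

P[0] = 0xE0, P[1] = 0x3D, P[2] = 0x36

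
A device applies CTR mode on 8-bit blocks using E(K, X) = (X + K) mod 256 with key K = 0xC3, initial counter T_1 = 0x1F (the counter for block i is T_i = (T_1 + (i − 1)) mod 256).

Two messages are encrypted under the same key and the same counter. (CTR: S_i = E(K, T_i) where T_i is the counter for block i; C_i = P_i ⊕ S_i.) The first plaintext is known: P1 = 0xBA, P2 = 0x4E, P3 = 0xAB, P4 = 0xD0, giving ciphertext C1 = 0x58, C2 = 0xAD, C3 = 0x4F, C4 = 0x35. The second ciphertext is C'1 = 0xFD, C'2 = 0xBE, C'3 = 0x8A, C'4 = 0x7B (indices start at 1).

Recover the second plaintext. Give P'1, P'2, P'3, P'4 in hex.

In CTR with a reused counter, both messages share the same keystream S_i, so C_i ⊕ C'_i = P_i ⊕ P'_i and thus P'_i = P_i ⊕ C_i ⊕ C'_i.
P'1: 0xBA ⊕ 0x58 ⊕ 0xFD = 0x1F.
P'2: 0x4E ⊕ 0xAD ⊕ 0xBE = 0x5D.
P'3: 0xAB ⊕ 0x4F ⊕ 0x8A = 0x6E.
P'4: 0xD0 ⊕ 0x35 ⊕ 0x7B = 0x9E.

P'1 = 0x1F, P'2 = 0x5D, P'3 = 0x6E, P'4 = 0x9E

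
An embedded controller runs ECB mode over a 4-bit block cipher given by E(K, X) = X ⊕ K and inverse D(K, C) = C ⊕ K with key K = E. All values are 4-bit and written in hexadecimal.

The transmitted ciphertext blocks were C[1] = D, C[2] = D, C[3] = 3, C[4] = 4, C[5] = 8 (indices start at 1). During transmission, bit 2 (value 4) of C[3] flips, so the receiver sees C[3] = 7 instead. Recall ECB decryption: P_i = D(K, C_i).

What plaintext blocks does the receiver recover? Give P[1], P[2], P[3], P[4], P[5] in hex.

P[1] = 3, P[2] = 3, P[3] = 9, P[4] = A, P[5] = 6

Only C[3] changed, to 7. In ECB, a change in C_i affects only P_i. Decrypting the received ciphertext:
P[1]: D(K, D) = 3.
P[2]: D(K, D) = 3.
P[3]: D(K, 7) = 9.
P[4]: D(K, 4) = A.
P[5]: D(K, 8) = 6.
Blocks that differ from the original plaintext: P[3].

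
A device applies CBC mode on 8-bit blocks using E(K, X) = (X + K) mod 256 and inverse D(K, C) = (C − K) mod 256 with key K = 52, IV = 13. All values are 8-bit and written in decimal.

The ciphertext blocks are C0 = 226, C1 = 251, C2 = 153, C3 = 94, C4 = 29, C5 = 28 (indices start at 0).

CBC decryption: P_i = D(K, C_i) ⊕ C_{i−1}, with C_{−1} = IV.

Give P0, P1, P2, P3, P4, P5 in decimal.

P0 = 163, P1 = 37, P2 = 158, P3 = 179, P4 = 183, P5 = 245

P0: D(K, 226) = 174; 174 ⊕ 13 = 163.
P1: D(K, 251) = 199; 199 ⊕ 226 = 37.
P2: D(K, 153) = 101; 101 ⊕ 251 = 158.
P3: D(K, 94) = 42; 42 ⊕ 153 = 179.
P4: D(K, 29) = 233; 233 ⊕ 94 = 183.
P5: D(K, 28) = 232; 232 ⊕ 29 = 245.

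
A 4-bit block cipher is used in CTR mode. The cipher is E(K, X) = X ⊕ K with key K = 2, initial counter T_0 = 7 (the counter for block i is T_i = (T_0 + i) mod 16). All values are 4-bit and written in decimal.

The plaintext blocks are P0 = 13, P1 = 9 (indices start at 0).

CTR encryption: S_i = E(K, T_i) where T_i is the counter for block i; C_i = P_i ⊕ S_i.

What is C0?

C0 = 8

C0: T = 7, S = E(K, T) = 5; 13 ⊕ 5 = 8.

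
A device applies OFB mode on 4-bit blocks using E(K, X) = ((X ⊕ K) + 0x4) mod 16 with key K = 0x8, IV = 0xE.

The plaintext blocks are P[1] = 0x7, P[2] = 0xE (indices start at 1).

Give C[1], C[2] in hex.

OFB encryption: S_i = E(K, S_{i−1}) with S_{0} = IV; C_i = P_i ⊕ S_i.
C[1]: S = E(K, 0xE) = 0xA; 0x7 ⊕ 0xA = 0xD.
C[2]: S = E(K, 0xA) = 0x6; 0xE ⊕ 0x6 = 0x8.

C[1] = 0xD, C[2] = 0x8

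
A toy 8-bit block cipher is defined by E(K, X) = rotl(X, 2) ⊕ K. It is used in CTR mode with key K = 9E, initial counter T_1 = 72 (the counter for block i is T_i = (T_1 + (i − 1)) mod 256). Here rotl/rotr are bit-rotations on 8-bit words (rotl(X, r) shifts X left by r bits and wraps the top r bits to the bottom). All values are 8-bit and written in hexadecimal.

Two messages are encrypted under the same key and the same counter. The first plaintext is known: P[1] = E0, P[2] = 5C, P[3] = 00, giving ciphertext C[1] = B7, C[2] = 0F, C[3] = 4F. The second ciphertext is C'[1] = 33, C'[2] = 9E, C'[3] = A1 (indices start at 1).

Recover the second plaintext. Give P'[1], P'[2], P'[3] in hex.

P'[1] = 64, P'[2] = CD, P'[3] = EE

In CTR with a reused counter, both messages share the same keystream S_i, so C_i ⊕ C'_i = P_i ⊕ P'_i and thus P'_i = P_i ⊕ C_i ⊕ C'_i.
P'[1]: E0 ⊕ B7 ⊕ 33 = 64.
P'[2]: 5C ⊕ 0F ⊕ 9E = CD.
P'[3]: 00 ⊕ 4F ⊕ A1 = EE.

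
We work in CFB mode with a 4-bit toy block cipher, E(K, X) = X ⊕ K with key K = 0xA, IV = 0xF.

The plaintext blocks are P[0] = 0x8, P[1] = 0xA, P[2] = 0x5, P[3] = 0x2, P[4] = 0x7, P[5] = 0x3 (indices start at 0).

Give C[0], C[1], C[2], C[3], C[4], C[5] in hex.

C[0] = 0xD, C[1] = 0xD, C[2] = 0x2, C[3] = 0xA, C[4] = 0x7, C[5] = 0xE

CFB encryption: C_i = P_i ⊕ E(K, C_{i−1}), with C_{−1} = IV.
C[0]: E(K, 0xF) = 0x5; 0x8 ⊕ 0x5 = 0xD.
C[1]: E(K, 0xD) = 0x7; 0xA ⊕ 0x7 = 0xD.
C[2]: E(K, 0xD) = 0x7; 0x5 ⊕ 0x7 = 0x2.
C[3]: E(K, 0x2) = 0x8; 0x2 ⊕ 0x8 = 0xA.
C[4]: E(K, 0xA) = 0x0; 0x7 ⊕ 0x0 = 0x7.
C[5]: E(K, 0x7) = 0xD; 0x3 ⊕ 0xD = 0xE.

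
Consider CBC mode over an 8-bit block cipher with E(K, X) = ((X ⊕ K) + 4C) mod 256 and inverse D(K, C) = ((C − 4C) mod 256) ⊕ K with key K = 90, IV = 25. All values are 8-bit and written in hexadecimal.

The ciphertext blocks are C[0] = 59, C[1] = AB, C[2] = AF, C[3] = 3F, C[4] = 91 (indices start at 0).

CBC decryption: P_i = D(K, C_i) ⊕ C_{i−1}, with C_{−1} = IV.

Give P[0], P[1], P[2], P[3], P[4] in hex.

P[0]: D(K, 59) = 9D; 9D ⊕ 25 = B8.
P[1]: D(K, AB) = CF; CF ⊕ 59 = 96.
P[2]: D(K, AF) = F3; F3 ⊕ AB = 58.
P[3]: D(K, 3F) = 63; 63 ⊕ AF = CC.
P[4]: D(K, 91) = D5; D5 ⊕ 3F = EA.

P[0] = B8, P[1] = 96, P[2] = 58, P[3] = CC, P[4] = EA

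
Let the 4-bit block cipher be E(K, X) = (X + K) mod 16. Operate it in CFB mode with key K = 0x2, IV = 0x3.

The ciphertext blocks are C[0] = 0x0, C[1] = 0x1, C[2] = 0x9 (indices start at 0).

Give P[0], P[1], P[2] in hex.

CFB decryption: P_i = C_i ⊕ E(K, C_{i−1}), with C_{−1} = IV.
P[0]: E(K, 0x3) = 0x5; 0x0 ⊕ 0x5 = 0x5.
P[1]: E(K, 0x0) = 0x2; 0x1 ⊕ 0x2 = 0x3.
P[2]: E(K, 0x1) = 0x3; 0x9 ⊕ 0x3 = 0xA.

P[0] = 0x5, P[1] = 0x3, P[2] = 0xA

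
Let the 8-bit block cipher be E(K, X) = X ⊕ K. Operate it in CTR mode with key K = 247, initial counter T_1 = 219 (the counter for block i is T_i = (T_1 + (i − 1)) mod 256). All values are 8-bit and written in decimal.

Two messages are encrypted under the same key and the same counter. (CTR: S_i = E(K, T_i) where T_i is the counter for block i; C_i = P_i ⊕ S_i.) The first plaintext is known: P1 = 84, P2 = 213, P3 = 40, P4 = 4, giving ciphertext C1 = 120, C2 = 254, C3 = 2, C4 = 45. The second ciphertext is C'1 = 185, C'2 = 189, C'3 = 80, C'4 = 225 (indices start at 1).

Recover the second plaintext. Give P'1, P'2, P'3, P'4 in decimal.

P'1 = 149, P'2 = 150, P'3 = 122, P'4 = 200

In CTR with a reused counter, both messages share the same keystream S_i, so C_i ⊕ C'_i = P_i ⊕ P'_i and thus P'_i = P_i ⊕ C_i ⊕ C'_i.
P'1: 84 ⊕ 120 ⊕ 185 = 149.
P'2: 213 ⊕ 254 ⊕ 189 = 150.
P'3: 40 ⊕ 2 ⊕ 80 = 122.
P'4: 4 ⊕ 45 ⊕ 225 = 200.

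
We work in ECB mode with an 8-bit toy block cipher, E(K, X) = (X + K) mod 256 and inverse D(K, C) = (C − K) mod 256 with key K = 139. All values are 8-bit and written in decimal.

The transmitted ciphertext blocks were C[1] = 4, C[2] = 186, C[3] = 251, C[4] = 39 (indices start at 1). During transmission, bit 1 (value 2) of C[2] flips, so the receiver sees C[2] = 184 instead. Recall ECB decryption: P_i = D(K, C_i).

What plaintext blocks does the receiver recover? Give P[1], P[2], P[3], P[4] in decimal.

Only C[2] changed, to 184. In ECB, a change in C_i affects only P_i. Decrypting the received ciphertext:
P[1]: D(K, 4) = 121.
P[2]: D(K, 184) = 45.
P[3]: D(K, 251) = 112.
P[4]: D(K, 39) = 156.
Blocks that differ from the original plaintext: P[2].

P[1] = 121, P[2] = 45, P[3] = 112, P[4] = 156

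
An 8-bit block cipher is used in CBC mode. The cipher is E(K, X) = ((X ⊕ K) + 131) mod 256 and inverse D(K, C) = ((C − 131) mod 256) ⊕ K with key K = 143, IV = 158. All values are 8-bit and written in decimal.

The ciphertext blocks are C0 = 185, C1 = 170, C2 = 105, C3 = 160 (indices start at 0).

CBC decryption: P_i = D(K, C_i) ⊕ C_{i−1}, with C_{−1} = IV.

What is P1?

P1: D(K, 170) = 168; 168 ⊕ 185 = 17.

P1 = 17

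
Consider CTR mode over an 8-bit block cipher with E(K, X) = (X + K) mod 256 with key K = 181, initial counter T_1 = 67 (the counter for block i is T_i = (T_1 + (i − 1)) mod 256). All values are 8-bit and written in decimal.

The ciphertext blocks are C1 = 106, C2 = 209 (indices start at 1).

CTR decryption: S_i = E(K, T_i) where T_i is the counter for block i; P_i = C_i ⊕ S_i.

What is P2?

P2 = 40

P2: T = 68, S = E(K, T) = 249; 209 ⊕ 249 = 40.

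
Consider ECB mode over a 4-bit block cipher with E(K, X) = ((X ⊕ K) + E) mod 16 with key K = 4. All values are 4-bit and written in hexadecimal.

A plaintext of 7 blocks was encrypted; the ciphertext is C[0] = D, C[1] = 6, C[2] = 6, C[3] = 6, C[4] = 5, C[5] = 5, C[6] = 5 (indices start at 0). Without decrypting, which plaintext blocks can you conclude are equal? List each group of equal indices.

ECB encrypts each block independently with the same key, so equal ciphertext blocks imply equal plaintext blocks.
C[1] = C[2] = C[3] = 6, so P[1] = P[2] = P[3].
C[4] = C[5] = C[6] = 5, so P[4] = P[5] = P[6].

P[1] = P[2] = P[3]; P[4] = P[5] = P[6]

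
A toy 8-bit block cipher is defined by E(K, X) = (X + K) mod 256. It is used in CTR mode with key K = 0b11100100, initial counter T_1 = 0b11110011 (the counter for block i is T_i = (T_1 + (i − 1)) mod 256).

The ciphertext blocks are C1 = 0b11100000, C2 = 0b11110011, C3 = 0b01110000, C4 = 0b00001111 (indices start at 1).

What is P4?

P4 = 0b11010101

CTR decryption: S_i = E(K, T_i) where T_i is the counter for block i; P_i = C_i ⊕ S_i.
P4: T = 0b11110110, S = E(K, T) = 0b11011010; 0b00001111 ⊕ 0b11011010 = 0b11010101.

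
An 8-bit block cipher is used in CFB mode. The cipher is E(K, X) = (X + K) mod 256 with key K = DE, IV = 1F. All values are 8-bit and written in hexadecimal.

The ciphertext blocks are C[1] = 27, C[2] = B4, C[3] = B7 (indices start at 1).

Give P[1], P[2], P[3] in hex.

CFB decryption: P_i = C_i ⊕ E(K, C_{i−1}), with C_{0} = IV.
P[1]: E(K, 1F) = FD; 27 ⊕ FD = DA.
P[2]: E(K, 27) = 05; B4 ⊕ 05 = B1.
P[3]: E(K, B4) = 92; B7 ⊕ 92 = 25.

P[1] = DA, P[2] = B1, P[3] = 25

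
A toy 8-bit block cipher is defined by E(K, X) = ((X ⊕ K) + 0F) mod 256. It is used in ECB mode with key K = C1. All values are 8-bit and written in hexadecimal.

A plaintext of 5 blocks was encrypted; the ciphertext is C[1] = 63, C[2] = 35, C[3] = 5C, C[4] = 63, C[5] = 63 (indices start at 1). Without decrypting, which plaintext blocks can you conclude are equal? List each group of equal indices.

P[1] = P[4] = P[5]

ECB encrypts each block independently with the same key, so equal ciphertext blocks imply equal plaintext blocks.
C[1] = C[4] = C[5] = 63, so P[1] = P[4] = P[5].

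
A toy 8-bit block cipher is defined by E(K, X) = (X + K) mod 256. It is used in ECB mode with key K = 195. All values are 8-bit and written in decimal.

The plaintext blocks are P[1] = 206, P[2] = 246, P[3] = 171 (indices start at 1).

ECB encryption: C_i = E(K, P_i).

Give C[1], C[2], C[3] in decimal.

C[1]: E(K, 206) = 145.
C[2]: E(K, 246) = 185.
C[3]: E(K, 171) = 110.

C[1] = 145, C[2] = 185, C[3] = 110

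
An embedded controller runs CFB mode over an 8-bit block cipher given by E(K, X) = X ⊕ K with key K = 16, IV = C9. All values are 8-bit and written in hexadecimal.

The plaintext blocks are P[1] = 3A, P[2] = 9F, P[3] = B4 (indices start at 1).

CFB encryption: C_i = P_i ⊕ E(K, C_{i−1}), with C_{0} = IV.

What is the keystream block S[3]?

7A

C[1]: E(K, C9) = DF; 3A ⊕ DF = E5.
C[2]: E(K, E5) = F3; 9F ⊕ F3 = 6C.
C[3]: E(K, 6C) = 7A; B4 ⊕ 7A = CE.
So S[3] = 7A.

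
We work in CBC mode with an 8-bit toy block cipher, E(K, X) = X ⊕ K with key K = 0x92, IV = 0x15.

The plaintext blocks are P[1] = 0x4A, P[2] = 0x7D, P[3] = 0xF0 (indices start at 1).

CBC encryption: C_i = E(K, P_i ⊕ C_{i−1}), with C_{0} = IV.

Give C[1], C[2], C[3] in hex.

C[1]: P[1] ⊕ 0x15 = 0x5F; E(K, 0x5F) = 0xCD.
C[2]: P[2] ⊕ 0xCD = 0xB0; E(K, 0xB0) = 0x22.
C[3]: P[3] ⊕ 0x22 = 0xD2; E(K, 0xD2) = 0x40.

C[1] = 0xCD, C[2] = 0x22, C[3] = 0x40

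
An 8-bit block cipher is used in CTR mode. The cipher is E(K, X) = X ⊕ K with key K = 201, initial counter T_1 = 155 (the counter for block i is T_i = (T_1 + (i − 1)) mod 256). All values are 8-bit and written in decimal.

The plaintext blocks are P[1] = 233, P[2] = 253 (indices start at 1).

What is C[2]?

C[2] = 168

CTR encryption: S_i = E(K, T_i) where T_i is the counter for block i; C_i = P_i ⊕ S_i.
C[1]: T = 155, S = E(K, T) = 82; 233 ⊕ 82 = 187.
C[2]: T = 156, S = E(K, T) = 85; 253 ⊕ 85 = 168.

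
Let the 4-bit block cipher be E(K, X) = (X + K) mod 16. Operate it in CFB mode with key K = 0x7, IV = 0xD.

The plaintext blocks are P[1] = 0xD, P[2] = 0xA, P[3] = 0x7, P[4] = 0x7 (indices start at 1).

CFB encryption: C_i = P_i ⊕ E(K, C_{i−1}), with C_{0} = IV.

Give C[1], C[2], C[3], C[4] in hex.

C[1] = 0x9, C[2] = 0xA, C[3] = 0x6, C[4] = 0xA

C[1]: E(K, 0xD) = 0x4; 0xD ⊕ 0x4 = 0x9.
C[2]: E(K, 0x9) = 0x0; 0xA ⊕ 0x0 = 0xA.
C[3]: E(K, 0xA) = 0x1; 0x7 ⊕ 0x1 = 0x6.
C[4]: E(K, 0x6) = 0xD; 0x7 ⊕ 0xD = 0xA.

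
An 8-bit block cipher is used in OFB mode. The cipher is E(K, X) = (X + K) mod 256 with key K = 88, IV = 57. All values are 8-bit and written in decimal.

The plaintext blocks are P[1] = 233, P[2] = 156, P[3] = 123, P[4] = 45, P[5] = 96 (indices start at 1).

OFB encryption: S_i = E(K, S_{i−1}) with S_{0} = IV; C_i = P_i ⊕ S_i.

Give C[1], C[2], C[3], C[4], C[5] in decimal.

C[1] = 120, C[2] = 117, C[3] = 58, C[4] = 180, C[5] = 145

C[1]: S = E(K, 57) = 145; 233 ⊕ 145 = 120.
C[2]: S = E(K, 145) = 233; 156 ⊕ 233 = 117.
C[3]: S = E(K, 233) = 65; 123 ⊕ 65 = 58.
C[4]: S = E(K, 65) = 153; 45 ⊕ 153 = 180.
C[5]: S = E(K, 153) = 241; 96 ⊕ 241 = 145.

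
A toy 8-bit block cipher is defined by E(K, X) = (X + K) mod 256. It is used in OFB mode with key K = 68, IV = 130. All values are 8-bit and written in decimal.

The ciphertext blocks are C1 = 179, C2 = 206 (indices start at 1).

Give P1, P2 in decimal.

OFB decryption: S_i = E(K, S_{i−1}) with S_{0} = IV; P_i = C_i ⊕ S_i.
P1: S = E(K, 130) = 198; 179 ⊕ 198 = 117.
P2: S = E(K, 198) = 10; 206 ⊕ 10 = 196.

P1 = 117, P2 = 196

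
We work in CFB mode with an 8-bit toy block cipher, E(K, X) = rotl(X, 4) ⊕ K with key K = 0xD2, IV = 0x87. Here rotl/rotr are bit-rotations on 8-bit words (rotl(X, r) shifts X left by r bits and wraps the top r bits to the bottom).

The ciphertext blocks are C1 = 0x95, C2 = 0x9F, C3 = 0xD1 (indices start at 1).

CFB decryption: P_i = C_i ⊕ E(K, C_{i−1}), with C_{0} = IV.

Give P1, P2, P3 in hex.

P1: E(K, 0x87) = 0xAA; 0x95 ⊕ 0xAA = 0x3F.
P2: E(K, 0x95) = 0x8B; 0x9F ⊕ 0x8B = 0x14.
P3: E(K, 0x9F) = 0x2B; 0xD1 ⊕ 0x2B = 0xFA.

P1 = 0x3F, P2 = 0x14, P3 = 0xFA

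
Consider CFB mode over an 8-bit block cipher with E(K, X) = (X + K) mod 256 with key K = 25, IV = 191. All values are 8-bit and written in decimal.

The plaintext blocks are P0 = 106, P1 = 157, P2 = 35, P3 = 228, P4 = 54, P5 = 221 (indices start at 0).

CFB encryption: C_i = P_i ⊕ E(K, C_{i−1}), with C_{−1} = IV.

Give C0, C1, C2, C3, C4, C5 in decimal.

C0: E(K, 191) = 216; 106 ⊕ 216 = 178.
C1: E(K, 178) = 203; 157 ⊕ 203 = 86.
C2: E(K, 86) = 111; 35 ⊕ 111 = 76.
C3: E(K, 76) = 101; 228 ⊕ 101 = 129.
C4: E(K, 129) = 154; 54 ⊕ 154 = 172.
C5: E(K, 172) = 197; 221 ⊕ 197 = 24.

C0 = 178, C1 = 86, C2 = 76, C3 = 129, C4 = 172, C5 = 24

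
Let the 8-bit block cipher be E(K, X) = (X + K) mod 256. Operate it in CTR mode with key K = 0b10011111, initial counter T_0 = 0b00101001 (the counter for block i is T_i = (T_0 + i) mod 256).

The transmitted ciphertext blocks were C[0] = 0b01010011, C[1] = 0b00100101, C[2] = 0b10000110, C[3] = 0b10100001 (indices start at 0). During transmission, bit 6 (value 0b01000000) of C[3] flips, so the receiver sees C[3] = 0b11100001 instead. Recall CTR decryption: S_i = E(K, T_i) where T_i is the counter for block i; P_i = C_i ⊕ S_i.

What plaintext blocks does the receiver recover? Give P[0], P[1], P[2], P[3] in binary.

Only C[3] changed, to 0b11100001. In CTR, a change in C_i flips the same bit in P_i only; the keystream is unaffected. Decrypting the received ciphertext:
P[0]: T = 0b00101001, S = E(K, T) = 0b11001000; 0b01010011 ⊕ 0b11001000 = 0b10011011.
P[1]: T = 0b00101010, S = E(K, T) = 0b11001001; 0b00100101 ⊕ 0b11001001 = 0b11101100.
P[2]: T = 0b00101011, S = E(K, T) = 0b11001010; 0b10000110 ⊕ 0b11001010 = 0b01001100.
P[3]: T = 0b00101100, S = E(K, T) = 0b11001011; 0b11100001 ⊕ 0b11001011 = 0b00101010.
Blocks that differ from the original plaintext: P[3].

P[0] = 0b10011011, P[1] = 0b11101100, P[2] = 0b01001100, P[3] = 0b00101010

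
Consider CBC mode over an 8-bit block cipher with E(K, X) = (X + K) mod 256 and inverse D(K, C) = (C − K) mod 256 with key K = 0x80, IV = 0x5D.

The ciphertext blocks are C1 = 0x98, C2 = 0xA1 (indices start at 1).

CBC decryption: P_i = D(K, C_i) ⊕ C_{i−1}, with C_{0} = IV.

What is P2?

P2: D(K, 0xA1) = 0x21; 0x21 ⊕ 0x98 = 0xB9.

P2 = 0xB9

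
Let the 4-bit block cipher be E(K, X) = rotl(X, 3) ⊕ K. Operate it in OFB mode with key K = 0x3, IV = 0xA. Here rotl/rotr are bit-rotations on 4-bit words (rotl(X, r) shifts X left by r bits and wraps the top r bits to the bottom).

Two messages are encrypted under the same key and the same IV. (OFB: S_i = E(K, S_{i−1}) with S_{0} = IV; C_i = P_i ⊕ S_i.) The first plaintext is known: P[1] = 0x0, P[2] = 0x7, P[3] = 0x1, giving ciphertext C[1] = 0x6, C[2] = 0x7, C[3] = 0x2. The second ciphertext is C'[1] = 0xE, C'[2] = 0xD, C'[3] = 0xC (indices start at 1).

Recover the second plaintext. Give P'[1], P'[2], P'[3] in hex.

P'[1] = 0x8, P'[2] = 0xD, P'[3] = 0xF

In OFB with a reused IV, both messages share the same keystream S_i, so C_i ⊕ C'_i = P_i ⊕ P'_i and thus P'_i = P_i ⊕ C_i ⊕ C'_i.
P'[1]: 0x0 ⊕ 0x6 ⊕ 0xE = 0x8.
P'[2]: 0x7 ⊕ 0x7 ⊕ 0xD = 0xD.
P'[3]: 0x1 ⊕ 0x2 ⊕ 0xC = 0xF.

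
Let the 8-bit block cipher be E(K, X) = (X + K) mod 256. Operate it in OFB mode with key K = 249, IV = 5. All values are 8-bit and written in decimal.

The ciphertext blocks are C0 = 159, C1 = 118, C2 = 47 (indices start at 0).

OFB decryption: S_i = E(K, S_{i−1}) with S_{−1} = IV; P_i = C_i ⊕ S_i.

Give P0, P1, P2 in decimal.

P0 = 97, P1 = 129, P2 = 223

P0: S = E(K, 5) = 254; 159 ⊕ 254 = 97.
P1: S = E(K, 254) = 247; 118 ⊕ 247 = 129.
P2: S = E(K, 247) = 240; 47 ⊕ 240 = 223.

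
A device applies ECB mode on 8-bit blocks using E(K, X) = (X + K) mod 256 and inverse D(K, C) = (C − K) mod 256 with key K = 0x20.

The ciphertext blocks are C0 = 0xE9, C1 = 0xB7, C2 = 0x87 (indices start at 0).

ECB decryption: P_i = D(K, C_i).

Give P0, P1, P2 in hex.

P0 = 0xC9, P1 = 0x97, P2 = 0x67

P0: D(K, 0xE9) = 0xC9.
P1: D(K, 0xB7) = 0x97.
P2: D(K, 0x87) = 0x67.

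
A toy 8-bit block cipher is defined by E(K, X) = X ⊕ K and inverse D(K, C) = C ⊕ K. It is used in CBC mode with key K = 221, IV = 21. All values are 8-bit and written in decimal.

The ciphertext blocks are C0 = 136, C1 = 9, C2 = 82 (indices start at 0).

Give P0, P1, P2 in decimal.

CBC decryption: P_i = D(K, C_i) ⊕ C_{i−1}, with C_{−1} = IV.
P0: D(K, 136) = 85; 85 ⊕ 21 = 64.
P1: D(K, 9) = 212; 212 ⊕ 136 = 92.
P2: D(K, 82) = 143; 143 ⊕ 9 = 134.

P0 = 64, P1 = 92, P2 = 134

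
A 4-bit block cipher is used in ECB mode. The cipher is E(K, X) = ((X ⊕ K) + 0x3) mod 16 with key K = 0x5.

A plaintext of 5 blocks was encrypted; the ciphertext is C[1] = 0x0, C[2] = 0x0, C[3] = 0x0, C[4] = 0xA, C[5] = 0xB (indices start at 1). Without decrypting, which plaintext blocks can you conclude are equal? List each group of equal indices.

P[1] = P[2] = P[3]

ECB encrypts each block independently with the same key, so equal ciphertext blocks imply equal plaintext blocks.
C[1] = C[2] = C[3] = 0x0, so P[1] = P[2] = P[3].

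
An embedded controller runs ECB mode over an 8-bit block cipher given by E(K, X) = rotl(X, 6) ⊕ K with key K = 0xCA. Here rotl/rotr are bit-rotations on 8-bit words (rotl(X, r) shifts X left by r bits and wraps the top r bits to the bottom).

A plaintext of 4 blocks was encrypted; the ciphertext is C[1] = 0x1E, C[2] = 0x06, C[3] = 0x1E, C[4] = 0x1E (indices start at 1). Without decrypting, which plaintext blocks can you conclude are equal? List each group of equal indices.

P[1] = P[3] = P[4]

ECB encrypts each block independently with the same key, so equal ciphertext blocks imply equal plaintext blocks.
C[1] = C[3] = C[4] = 0x1E, so P[1] = P[3] = P[4].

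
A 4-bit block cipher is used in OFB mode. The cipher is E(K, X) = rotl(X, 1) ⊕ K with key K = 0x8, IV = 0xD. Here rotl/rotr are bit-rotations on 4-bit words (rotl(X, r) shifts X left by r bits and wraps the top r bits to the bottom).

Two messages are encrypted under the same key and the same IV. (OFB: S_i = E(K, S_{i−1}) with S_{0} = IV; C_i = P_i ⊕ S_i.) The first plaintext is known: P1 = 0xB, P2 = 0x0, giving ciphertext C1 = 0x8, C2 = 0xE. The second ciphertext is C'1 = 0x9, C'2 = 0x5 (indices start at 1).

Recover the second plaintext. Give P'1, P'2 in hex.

In OFB with a reused IV, both messages share the same keystream S_i, so C_i ⊕ C'_i = P_i ⊕ P'_i and thus P'_i = P_i ⊕ C_i ⊕ C'_i.
P'1: 0xB ⊕ 0x8 ⊕ 0x9 = 0xA.
P'2: 0x0 ⊕ 0xE ⊕ 0x5 = 0xB.

P'1 = 0xA, P'2 = 0xB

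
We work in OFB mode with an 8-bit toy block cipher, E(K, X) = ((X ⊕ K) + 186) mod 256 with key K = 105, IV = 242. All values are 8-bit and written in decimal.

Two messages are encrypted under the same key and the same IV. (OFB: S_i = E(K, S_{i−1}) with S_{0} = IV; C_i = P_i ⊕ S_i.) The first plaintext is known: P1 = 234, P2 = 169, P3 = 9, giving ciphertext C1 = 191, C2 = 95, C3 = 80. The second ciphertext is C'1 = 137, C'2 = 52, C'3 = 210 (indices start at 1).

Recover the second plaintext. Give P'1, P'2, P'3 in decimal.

In OFB with a reused IV, both messages share the same keystream S_i, so C_i ⊕ C'_i = P_i ⊕ P'_i and thus P'_i = P_i ⊕ C_i ⊕ C'_i.
P'1: 234 ⊕ 191 ⊕ 137 = 220.
P'2: 169 ⊕ 95 ⊕ 52 = 194.
P'3: 9 ⊕ 80 ⊕ 210 = 139.

P'1 = 220, P'2 = 194, P'3 = 139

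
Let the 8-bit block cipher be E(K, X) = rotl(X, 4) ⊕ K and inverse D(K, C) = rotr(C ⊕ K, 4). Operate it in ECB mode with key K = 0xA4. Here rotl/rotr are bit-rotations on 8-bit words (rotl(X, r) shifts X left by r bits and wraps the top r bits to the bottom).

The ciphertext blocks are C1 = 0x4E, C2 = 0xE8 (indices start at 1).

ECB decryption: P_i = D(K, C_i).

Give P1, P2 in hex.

P1: D(K, 0x4E) = 0xAE.
P2: D(K, 0xE8) = 0xC4.

P1 = 0xAE, P2 = 0xC4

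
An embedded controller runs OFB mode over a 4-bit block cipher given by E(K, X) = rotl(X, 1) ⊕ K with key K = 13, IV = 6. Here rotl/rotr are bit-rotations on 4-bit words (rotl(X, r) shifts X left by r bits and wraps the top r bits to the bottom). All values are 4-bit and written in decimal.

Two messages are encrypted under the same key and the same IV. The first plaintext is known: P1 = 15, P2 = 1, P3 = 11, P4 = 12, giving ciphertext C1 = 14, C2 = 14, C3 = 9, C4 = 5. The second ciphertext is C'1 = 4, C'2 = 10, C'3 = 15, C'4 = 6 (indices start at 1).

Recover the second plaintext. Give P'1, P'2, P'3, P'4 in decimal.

In OFB with a reused IV, both messages share the same keystream S_i, so C_i ⊕ C'_i = P_i ⊕ P'_i and thus P'_i = P_i ⊕ C_i ⊕ C'_i.
P'1: 15 ⊕ 14 ⊕ 4 = 5.
P'2: 1 ⊕ 14 ⊕ 10 = 5.
P'3: 11 ⊕ 9 ⊕ 15 = 13.
P'4: 12 ⊕ 5 ⊕ 6 = 15.

P'1 = 5, P'2 = 5, P'3 = 13, P'4 = 15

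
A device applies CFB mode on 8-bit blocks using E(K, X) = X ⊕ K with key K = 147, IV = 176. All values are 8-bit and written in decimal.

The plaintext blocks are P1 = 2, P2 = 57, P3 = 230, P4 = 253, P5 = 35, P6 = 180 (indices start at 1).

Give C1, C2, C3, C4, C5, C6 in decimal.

CFB encryption: C_i = P_i ⊕ E(K, C_{i−1}), with C_{0} = IV.
C1: E(K, 176) = 35; 2 ⊕ 35 = 33.
C2: E(K, 33) = 178; 57 ⊕ 178 = 139.
C3: E(K, 139) = 24; 230 ⊕ 24 = 254.
C4: E(K, 254) = 109; 253 ⊕ 109 = 144.
C5: E(K, 144) = 3; 35 ⊕ 3 = 32.
C6: E(K, 32) = 179; 180 ⊕ 179 = 7.

C1 = 33, C2 = 139, C3 = 254, C4 = 144, C5 = 32, C6 = 7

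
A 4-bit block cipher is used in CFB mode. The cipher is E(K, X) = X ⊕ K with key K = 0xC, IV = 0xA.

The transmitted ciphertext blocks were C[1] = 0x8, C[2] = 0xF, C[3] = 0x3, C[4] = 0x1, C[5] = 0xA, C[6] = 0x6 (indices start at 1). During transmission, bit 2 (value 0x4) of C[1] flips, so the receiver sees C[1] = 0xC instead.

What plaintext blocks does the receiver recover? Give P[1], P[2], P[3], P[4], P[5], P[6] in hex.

P[1] = 0xA, P[2] = 0xF, P[3] = 0x0, P[4] = 0xE, P[5] = 0x7, P[6] = 0x0

CFB decryption: P_i = C_i ⊕ E(K, C_{i−1}), with C_{0} = IV.
Only C[1] changed, to 0xC. In CFB, a change in C_i flips the same bit in P_i and garbles P_{i+1}. Decrypting the received ciphertext:
P[1]: E(K, 0xA) = 0x6; 0xC ⊕ 0x6 = 0xA.
P[2]: E(K, 0xC) = 0x0; 0xF ⊕ 0x0 = 0xF.
P[3]: E(K, 0xF) = 0x3; 0x3 ⊕ 0x3 = 0x0.
P[4]: E(K, 0x3) = 0xF; 0x1 ⊕ 0xF = 0xE.
P[5]: E(K, 0x1) = 0xD; 0xA ⊕ 0xD = 0x7.
P[6]: E(K, 0xA) = 0x6; 0x6 ⊕ 0x6 = 0x0.
Blocks that differ from the original plaintext: P[1], P[2].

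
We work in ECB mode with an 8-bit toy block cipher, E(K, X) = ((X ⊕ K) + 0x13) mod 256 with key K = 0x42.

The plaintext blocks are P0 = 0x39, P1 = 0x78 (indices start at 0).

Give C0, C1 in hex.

C0 = 0x8E, C1 = 0x4D

ECB encryption: C_i = E(K, P_i).
C0: E(K, 0x39) = 0x8E.
C1: E(K, 0x78) = 0x4D.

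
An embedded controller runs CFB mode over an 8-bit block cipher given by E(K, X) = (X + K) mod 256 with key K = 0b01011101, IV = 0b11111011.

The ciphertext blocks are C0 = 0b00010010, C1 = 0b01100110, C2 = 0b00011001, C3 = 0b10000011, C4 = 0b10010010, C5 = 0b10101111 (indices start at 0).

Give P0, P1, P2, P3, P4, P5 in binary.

P0 = 0b01001010, P1 = 0b00001001, P2 = 0b11011010, P3 = 0b11110101, P4 = 0b01110010, P5 = 0b01000000

CFB decryption: P_i = C_i ⊕ E(K, C_{i−1}), with C_{−1} = IV.
P0: E(K, 0b11111011) = 0b01011000; 0b00010010 ⊕ 0b01011000 = 0b01001010.
P1: E(K, 0b00010010) = 0b01101111; 0b01100110 ⊕ 0b01101111 = 0b00001001.
P2: E(K, 0b01100110) = 0b11000011; 0b00011001 ⊕ 0b11000011 = 0b11011010.
P3: E(K, 0b00011001) = 0b01110110; 0b10000011 ⊕ 0b01110110 = 0b11110101.
P4: E(K, 0b10000011) = 0b11100000; 0b10010010 ⊕ 0b11100000 = 0b01110010.
P5: E(K, 0b10010010) = 0b11101111; 0b10101111 ⊕ 0b11101111 = 0b01000000.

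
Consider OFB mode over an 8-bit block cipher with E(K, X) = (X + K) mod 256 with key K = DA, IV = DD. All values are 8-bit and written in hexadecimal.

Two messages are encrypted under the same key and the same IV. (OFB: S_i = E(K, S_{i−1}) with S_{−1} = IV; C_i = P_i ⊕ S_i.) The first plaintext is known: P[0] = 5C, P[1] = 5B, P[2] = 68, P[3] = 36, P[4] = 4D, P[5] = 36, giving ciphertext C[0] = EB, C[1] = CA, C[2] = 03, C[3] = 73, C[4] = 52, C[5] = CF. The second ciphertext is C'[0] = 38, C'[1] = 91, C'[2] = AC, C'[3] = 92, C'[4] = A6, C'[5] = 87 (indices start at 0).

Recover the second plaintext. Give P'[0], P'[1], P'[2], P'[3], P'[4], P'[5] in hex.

In OFB with a reused IV, both messages share the same keystream S_i, so C_i ⊕ C'_i = P_i ⊕ P'_i and thus P'_i = P_i ⊕ C_i ⊕ C'_i.
P'[0]: 5C ⊕ EB ⊕ 38 = 8F.
P'[1]: 5B ⊕ CA ⊕ 91 = 00.
P'[2]: 68 ⊕ 03 ⊕ AC = C7.
P'[3]: 36 ⊕ 73 ⊕ 92 = D7.
P'[4]: 4D ⊕ 52 ⊕ A6 = B9.
P'[5]: 36 ⊕ CF ⊕ 87 = 7E.

P'[0] = 8F, P'[1] = 00, P'[2] = C7, P'[3] = D7, P'[4] = B9, P'[5] = 7E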